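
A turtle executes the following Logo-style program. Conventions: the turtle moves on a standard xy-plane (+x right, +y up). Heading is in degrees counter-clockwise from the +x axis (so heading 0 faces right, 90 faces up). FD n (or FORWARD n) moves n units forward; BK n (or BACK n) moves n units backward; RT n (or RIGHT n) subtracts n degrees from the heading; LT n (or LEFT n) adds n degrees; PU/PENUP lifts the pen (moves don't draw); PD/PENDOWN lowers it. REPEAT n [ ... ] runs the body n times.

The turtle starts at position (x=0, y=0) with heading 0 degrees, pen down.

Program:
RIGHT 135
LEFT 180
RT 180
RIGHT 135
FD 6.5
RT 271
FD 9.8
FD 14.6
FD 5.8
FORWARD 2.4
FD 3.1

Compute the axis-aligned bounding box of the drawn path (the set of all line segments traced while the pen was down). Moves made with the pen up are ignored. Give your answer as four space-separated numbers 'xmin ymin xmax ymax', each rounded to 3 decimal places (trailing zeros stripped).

Answer: -35.695 0 0 7.123

Derivation:
Executing turtle program step by step:
Start: pos=(0,0), heading=0, pen down
RT 135: heading 0 -> 225
LT 180: heading 225 -> 45
RT 180: heading 45 -> 225
RT 135: heading 225 -> 90
FD 6.5: (0,0) -> (0,6.5) [heading=90, draw]
RT 271: heading 90 -> 179
FD 9.8: (0,6.5) -> (-9.799,6.671) [heading=179, draw]
FD 14.6: (-9.799,6.671) -> (-24.396,6.926) [heading=179, draw]
FD 5.8: (-24.396,6.926) -> (-30.195,7.027) [heading=179, draw]
FD 2.4: (-30.195,7.027) -> (-32.595,7.069) [heading=179, draw]
FD 3.1: (-32.595,7.069) -> (-35.695,7.123) [heading=179, draw]
Final: pos=(-35.695,7.123), heading=179, 6 segment(s) drawn

Segment endpoints: x in {-35.695, -32.595, -30.195, -24.396, -9.799, 0, 0}, y in {0, 6.5, 6.671, 6.926, 7.027, 7.069, 7.123}
xmin=-35.695, ymin=0, xmax=0, ymax=7.123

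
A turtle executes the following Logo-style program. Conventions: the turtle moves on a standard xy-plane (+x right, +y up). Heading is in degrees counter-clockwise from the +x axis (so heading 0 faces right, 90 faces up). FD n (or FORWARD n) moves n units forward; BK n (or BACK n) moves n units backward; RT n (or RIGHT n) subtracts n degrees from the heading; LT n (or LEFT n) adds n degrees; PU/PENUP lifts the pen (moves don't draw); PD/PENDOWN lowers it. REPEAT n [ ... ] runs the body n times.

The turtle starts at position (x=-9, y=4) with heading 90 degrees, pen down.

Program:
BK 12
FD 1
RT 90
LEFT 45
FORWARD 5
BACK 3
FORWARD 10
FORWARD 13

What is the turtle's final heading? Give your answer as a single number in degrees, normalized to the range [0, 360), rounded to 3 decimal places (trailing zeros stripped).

Executing turtle program step by step:
Start: pos=(-9,4), heading=90, pen down
BK 12: (-9,4) -> (-9,-8) [heading=90, draw]
FD 1: (-9,-8) -> (-9,-7) [heading=90, draw]
RT 90: heading 90 -> 0
LT 45: heading 0 -> 45
FD 5: (-9,-7) -> (-5.464,-3.464) [heading=45, draw]
BK 3: (-5.464,-3.464) -> (-7.586,-5.586) [heading=45, draw]
FD 10: (-7.586,-5.586) -> (-0.515,1.485) [heading=45, draw]
FD 13: (-0.515,1.485) -> (8.678,10.678) [heading=45, draw]
Final: pos=(8.678,10.678), heading=45, 6 segment(s) drawn

Answer: 45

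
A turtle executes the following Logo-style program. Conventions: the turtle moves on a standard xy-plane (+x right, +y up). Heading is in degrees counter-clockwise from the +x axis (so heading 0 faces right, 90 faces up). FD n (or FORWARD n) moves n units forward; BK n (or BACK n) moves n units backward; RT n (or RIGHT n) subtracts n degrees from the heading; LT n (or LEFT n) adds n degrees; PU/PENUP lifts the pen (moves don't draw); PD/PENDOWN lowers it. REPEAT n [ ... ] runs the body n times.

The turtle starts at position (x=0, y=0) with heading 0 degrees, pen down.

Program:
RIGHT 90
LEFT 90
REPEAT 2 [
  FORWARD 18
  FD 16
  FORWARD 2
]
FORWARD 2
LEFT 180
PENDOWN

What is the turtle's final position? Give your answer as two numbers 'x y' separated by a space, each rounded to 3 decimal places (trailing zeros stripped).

Executing turtle program step by step:
Start: pos=(0,0), heading=0, pen down
RT 90: heading 0 -> 270
LT 90: heading 270 -> 0
REPEAT 2 [
  -- iteration 1/2 --
  FD 18: (0,0) -> (18,0) [heading=0, draw]
  FD 16: (18,0) -> (34,0) [heading=0, draw]
  FD 2: (34,0) -> (36,0) [heading=0, draw]
  -- iteration 2/2 --
  FD 18: (36,0) -> (54,0) [heading=0, draw]
  FD 16: (54,0) -> (70,0) [heading=0, draw]
  FD 2: (70,0) -> (72,0) [heading=0, draw]
]
FD 2: (72,0) -> (74,0) [heading=0, draw]
LT 180: heading 0 -> 180
PD: pen down
Final: pos=(74,0), heading=180, 7 segment(s) drawn

Answer: 74 0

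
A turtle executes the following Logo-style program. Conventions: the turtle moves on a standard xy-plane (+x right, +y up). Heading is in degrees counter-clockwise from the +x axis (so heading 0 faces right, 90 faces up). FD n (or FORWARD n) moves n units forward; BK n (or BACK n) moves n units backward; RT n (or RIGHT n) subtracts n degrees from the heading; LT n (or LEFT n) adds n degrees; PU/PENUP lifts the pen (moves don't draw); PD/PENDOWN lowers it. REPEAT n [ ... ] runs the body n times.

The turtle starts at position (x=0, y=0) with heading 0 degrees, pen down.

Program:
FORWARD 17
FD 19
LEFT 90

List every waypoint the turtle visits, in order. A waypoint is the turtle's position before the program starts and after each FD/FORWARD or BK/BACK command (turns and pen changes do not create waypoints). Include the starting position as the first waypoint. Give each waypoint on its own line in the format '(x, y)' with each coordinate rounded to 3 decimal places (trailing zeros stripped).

Answer: (0, 0)
(17, 0)
(36, 0)

Derivation:
Executing turtle program step by step:
Start: pos=(0,0), heading=0, pen down
FD 17: (0,0) -> (17,0) [heading=0, draw]
FD 19: (17,0) -> (36,0) [heading=0, draw]
LT 90: heading 0 -> 90
Final: pos=(36,0), heading=90, 2 segment(s) drawn
Waypoints (3 total):
(0, 0)
(17, 0)
(36, 0)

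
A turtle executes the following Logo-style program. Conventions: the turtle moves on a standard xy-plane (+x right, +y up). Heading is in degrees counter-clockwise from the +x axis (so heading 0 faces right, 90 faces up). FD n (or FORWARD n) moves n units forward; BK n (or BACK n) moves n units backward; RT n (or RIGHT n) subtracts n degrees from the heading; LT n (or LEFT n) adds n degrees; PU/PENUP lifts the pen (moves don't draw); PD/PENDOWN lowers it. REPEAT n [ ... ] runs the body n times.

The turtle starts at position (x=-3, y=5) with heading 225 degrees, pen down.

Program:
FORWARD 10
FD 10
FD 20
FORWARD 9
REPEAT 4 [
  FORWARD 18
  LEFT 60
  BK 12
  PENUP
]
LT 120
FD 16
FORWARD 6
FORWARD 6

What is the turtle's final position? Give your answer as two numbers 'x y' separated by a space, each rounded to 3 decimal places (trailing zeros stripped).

Executing turtle program step by step:
Start: pos=(-3,5), heading=225, pen down
FD 10: (-3,5) -> (-10.071,-2.071) [heading=225, draw]
FD 10: (-10.071,-2.071) -> (-17.142,-9.142) [heading=225, draw]
FD 20: (-17.142,-9.142) -> (-31.284,-23.284) [heading=225, draw]
FD 9: (-31.284,-23.284) -> (-37.648,-29.648) [heading=225, draw]
REPEAT 4 [
  -- iteration 1/4 --
  FD 18: (-37.648,-29.648) -> (-50.376,-42.376) [heading=225, draw]
  LT 60: heading 225 -> 285
  BK 12: (-50.376,-42.376) -> (-53.482,-30.785) [heading=285, draw]
  PU: pen up
  -- iteration 2/4 --
  FD 18: (-53.482,-30.785) -> (-48.823,-48.172) [heading=285, move]
  LT 60: heading 285 -> 345
  BK 12: (-48.823,-48.172) -> (-60.414,-45.066) [heading=345, move]
  PU: pen up
  -- iteration 3/4 --
  FD 18: (-60.414,-45.066) -> (-43.028,-49.725) [heading=345, move]
  LT 60: heading 345 -> 45
  BK 12: (-43.028,-49.725) -> (-51.513,-58.21) [heading=45, move]
  PU: pen up
  -- iteration 4/4 --
  FD 18: (-51.513,-58.21) -> (-38.785,-45.482) [heading=45, move]
  LT 60: heading 45 -> 105
  BK 12: (-38.785,-45.482) -> (-35.679,-57.073) [heading=105, move]
  PU: pen up
]
LT 120: heading 105 -> 225
FD 16: (-35.679,-57.073) -> (-46.993,-68.387) [heading=225, move]
FD 6: (-46.993,-68.387) -> (-51.236,-72.629) [heading=225, move]
FD 6: (-51.236,-72.629) -> (-55.478,-76.872) [heading=225, move]
Final: pos=(-55.478,-76.872), heading=225, 6 segment(s) drawn

Answer: -55.478 -76.872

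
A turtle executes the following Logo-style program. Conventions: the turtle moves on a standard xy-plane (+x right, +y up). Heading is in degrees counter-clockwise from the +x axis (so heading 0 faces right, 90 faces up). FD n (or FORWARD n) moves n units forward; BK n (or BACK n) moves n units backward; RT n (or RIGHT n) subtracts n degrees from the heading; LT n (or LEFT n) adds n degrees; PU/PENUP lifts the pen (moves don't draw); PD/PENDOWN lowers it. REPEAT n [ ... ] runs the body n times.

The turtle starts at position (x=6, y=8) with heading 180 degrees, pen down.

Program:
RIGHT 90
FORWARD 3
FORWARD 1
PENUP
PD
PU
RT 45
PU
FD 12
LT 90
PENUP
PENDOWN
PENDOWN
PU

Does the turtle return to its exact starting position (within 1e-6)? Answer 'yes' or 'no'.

Executing turtle program step by step:
Start: pos=(6,8), heading=180, pen down
RT 90: heading 180 -> 90
FD 3: (6,8) -> (6,11) [heading=90, draw]
FD 1: (6,11) -> (6,12) [heading=90, draw]
PU: pen up
PD: pen down
PU: pen up
RT 45: heading 90 -> 45
PU: pen up
FD 12: (6,12) -> (14.485,20.485) [heading=45, move]
LT 90: heading 45 -> 135
PU: pen up
PD: pen down
PD: pen down
PU: pen up
Final: pos=(14.485,20.485), heading=135, 2 segment(s) drawn

Start position: (6, 8)
Final position: (14.485, 20.485)
Distance = 15.096; >= 1e-6 -> NOT closed

Answer: no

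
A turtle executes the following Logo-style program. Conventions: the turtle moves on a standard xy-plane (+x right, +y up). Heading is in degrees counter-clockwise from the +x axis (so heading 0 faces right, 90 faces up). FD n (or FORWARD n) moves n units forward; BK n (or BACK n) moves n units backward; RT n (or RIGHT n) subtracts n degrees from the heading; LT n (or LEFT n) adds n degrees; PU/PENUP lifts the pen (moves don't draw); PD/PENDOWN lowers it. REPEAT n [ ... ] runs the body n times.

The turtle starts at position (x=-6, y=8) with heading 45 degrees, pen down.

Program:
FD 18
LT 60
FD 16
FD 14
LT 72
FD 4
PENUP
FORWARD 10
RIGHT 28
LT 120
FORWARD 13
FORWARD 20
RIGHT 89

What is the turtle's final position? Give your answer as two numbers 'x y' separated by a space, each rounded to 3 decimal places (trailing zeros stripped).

Answer: -15.593 17.443

Derivation:
Executing turtle program step by step:
Start: pos=(-6,8), heading=45, pen down
FD 18: (-6,8) -> (6.728,20.728) [heading=45, draw]
LT 60: heading 45 -> 105
FD 16: (6.728,20.728) -> (2.587,36.183) [heading=105, draw]
FD 14: (2.587,36.183) -> (-1.037,49.706) [heading=105, draw]
LT 72: heading 105 -> 177
FD 4: (-1.037,49.706) -> (-5.031,49.915) [heading=177, draw]
PU: pen up
FD 10: (-5.031,49.915) -> (-15.017,50.438) [heading=177, move]
RT 28: heading 177 -> 149
LT 120: heading 149 -> 269
FD 13: (-15.017,50.438) -> (-15.244,37.44) [heading=269, move]
FD 20: (-15.244,37.44) -> (-15.593,17.443) [heading=269, move]
RT 89: heading 269 -> 180
Final: pos=(-15.593,17.443), heading=180, 4 segment(s) drawn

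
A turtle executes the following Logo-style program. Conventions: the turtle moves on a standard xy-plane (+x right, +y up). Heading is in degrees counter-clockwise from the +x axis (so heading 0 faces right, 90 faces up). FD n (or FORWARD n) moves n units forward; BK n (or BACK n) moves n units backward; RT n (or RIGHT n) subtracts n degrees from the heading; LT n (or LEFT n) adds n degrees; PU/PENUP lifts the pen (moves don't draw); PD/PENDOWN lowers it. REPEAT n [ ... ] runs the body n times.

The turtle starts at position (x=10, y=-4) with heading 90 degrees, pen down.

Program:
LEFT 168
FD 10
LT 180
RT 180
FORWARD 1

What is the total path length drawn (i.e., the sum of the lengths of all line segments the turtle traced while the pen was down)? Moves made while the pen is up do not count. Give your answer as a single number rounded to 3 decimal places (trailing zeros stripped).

Answer: 11

Derivation:
Executing turtle program step by step:
Start: pos=(10,-4), heading=90, pen down
LT 168: heading 90 -> 258
FD 10: (10,-4) -> (7.921,-13.781) [heading=258, draw]
LT 180: heading 258 -> 78
RT 180: heading 78 -> 258
FD 1: (7.921,-13.781) -> (7.713,-14.76) [heading=258, draw]
Final: pos=(7.713,-14.76), heading=258, 2 segment(s) drawn

Segment lengths:
  seg 1: (10,-4) -> (7.921,-13.781), length = 10
  seg 2: (7.921,-13.781) -> (7.713,-14.76), length = 1
Total = 11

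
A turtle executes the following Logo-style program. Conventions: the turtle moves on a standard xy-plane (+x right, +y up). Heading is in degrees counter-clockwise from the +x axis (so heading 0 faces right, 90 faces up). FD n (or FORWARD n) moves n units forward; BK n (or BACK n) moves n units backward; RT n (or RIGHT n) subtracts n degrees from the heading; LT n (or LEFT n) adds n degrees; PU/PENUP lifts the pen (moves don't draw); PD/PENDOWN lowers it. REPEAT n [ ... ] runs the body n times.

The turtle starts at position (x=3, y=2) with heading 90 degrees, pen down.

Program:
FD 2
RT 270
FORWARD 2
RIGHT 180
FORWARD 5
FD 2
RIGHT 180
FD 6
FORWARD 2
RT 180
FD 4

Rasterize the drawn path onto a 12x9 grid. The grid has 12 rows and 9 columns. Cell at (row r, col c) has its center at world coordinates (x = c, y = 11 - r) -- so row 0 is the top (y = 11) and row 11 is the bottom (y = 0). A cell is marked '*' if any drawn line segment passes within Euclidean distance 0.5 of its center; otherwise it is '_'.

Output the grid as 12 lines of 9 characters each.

Answer: _________
_________
_________
_________
_________
_________
_________
*********
___*_____
___*_____
_________
_________

Derivation:
Segment 0: (3,2) -> (3,4)
Segment 1: (3,4) -> (1,4)
Segment 2: (1,4) -> (6,4)
Segment 3: (6,4) -> (8,4)
Segment 4: (8,4) -> (2,4)
Segment 5: (2,4) -> (0,4)
Segment 6: (0,4) -> (4,4)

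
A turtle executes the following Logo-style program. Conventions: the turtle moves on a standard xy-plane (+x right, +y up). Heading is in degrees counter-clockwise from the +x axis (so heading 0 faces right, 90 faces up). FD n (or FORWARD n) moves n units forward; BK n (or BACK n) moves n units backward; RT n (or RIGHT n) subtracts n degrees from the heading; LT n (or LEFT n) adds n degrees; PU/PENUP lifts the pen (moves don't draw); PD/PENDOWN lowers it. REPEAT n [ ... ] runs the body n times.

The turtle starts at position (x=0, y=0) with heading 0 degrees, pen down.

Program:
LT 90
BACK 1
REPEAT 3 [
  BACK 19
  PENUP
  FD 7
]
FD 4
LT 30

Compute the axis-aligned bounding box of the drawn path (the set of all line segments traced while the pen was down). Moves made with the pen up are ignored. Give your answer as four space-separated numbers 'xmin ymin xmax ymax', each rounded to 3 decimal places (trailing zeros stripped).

Answer: 0 -20 0 0

Derivation:
Executing turtle program step by step:
Start: pos=(0,0), heading=0, pen down
LT 90: heading 0 -> 90
BK 1: (0,0) -> (0,-1) [heading=90, draw]
REPEAT 3 [
  -- iteration 1/3 --
  BK 19: (0,-1) -> (0,-20) [heading=90, draw]
  PU: pen up
  FD 7: (0,-20) -> (0,-13) [heading=90, move]
  -- iteration 2/3 --
  BK 19: (0,-13) -> (0,-32) [heading=90, move]
  PU: pen up
  FD 7: (0,-32) -> (0,-25) [heading=90, move]
  -- iteration 3/3 --
  BK 19: (0,-25) -> (0,-44) [heading=90, move]
  PU: pen up
  FD 7: (0,-44) -> (0,-37) [heading=90, move]
]
FD 4: (0,-37) -> (0,-33) [heading=90, move]
LT 30: heading 90 -> 120
Final: pos=(0,-33), heading=120, 2 segment(s) drawn

Segment endpoints: x in {0, 0, 0}, y in {-20, -1, 0}
xmin=0, ymin=-20, xmax=0, ymax=0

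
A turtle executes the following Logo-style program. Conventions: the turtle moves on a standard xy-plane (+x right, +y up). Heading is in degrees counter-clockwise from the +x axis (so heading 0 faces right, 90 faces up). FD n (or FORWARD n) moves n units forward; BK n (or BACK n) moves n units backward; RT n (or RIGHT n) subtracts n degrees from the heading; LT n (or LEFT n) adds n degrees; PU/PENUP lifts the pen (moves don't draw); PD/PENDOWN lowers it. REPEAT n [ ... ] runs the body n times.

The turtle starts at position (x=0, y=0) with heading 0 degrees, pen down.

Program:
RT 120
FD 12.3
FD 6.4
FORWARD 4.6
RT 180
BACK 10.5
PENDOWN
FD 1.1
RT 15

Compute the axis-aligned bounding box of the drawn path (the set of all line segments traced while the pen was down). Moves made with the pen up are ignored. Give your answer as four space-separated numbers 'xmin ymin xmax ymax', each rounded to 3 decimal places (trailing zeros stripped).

Executing turtle program step by step:
Start: pos=(0,0), heading=0, pen down
RT 120: heading 0 -> 240
FD 12.3: (0,0) -> (-6.15,-10.652) [heading=240, draw]
FD 6.4: (-6.15,-10.652) -> (-9.35,-16.195) [heading=240, draw]
FD 4.6: (-9.35,-16.195) -> (-11.65,-20.178) [heading=240, draw]
RT 180: heading 240 -> 60
BK 10.5: (-11.65,-20.178) -> (-16.9,-29.272) [heading=60, draw]
PD: pen down
FD 1.1: (-16.9,-29.272) -> (-16.35,-28.319) [heading=60, draw]
RT 15: heading 60 -> 45
Final: pos=(-16.35,-28.319), heading=45, 5 segment(s) drawn

Segment endpoints: x in {-16.9, -16.35, -11.65, -9.35, -6.15, 0}, y in {-29.272, -28.319, -20.178, -16.195, -10.652, 0}
xmin=-16.9, ymin=-29.272, xmax=0, ymax=0

Answer: -16.9 -29.272 0 0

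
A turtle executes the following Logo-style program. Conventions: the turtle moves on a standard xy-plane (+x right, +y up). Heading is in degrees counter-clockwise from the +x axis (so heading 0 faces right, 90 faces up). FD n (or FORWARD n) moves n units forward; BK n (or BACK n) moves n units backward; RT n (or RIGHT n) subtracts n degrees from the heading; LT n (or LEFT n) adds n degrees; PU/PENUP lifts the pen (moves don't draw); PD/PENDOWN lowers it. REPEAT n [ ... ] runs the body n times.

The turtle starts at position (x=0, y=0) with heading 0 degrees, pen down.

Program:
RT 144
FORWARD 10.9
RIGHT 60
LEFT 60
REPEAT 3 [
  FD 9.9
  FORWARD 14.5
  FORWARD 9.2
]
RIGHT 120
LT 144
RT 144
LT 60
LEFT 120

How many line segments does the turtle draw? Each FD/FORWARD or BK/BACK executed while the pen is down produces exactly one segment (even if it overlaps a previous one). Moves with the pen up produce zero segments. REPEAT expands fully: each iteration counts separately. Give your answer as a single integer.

Executing turtle program step by step:
Start: pos=(0,0), heading=0, pen down
RT 144: heading 0 -> 216
FD 10.9: (0,0) -> (-8.818,-6.407) [heading=216, draw]
RT 60: heading 216 -> 156
LT 60: heading 156 -> 216
REPEAT 3 [
  -- iteration 1/3 --
  FD 9.9: (-8.818,-6.407) -> (-16.828,-12.226) [heading=216, draw]
  FD 14.5: (-16.828,-12.226) -> (-28.558,-20.749) [heading=216, draw]
  FD 9.2: (-28.558,-20.749) -> (-36.001,-26.156) [heading=216, draw]
  -- iteration 2/3 --
  FD 9.9: (-36.001,-26.156) -> (-44.011,-31.976) [heading=216, draw]
  FD 14.5: (-44.011,-31.976) -> (-55.741,-40.498) [heading=216, draw]
  FD 9.2: (-55.741,-40.498) -> (-63.184,-45.906) [heading=216, draw]
  -- iteration 3/3 --
  FD 9.9: (-63.184,-45.906) -> (-71.193,-51.725) [heading=216, draw]
  FD 14.5: (-71.193,-51.725) -> (-82.924,-60.248) [heading=216, draw]
  FD 9.2: (-82.924,-60.248) -> (-90.367,-65.656) [heading=216, draw]
]
RT 120: heading 216 -> 96
LT 144: heading 96 -> 240
RT 144: heading 240 -> 96
LT 60: heading 96 -> 156
LT 120: heading 156 -> 276
Final: pos=(-90.367,-65.656), heading=276, 10 segment(s) drawn
Segments drawn: 10

Answer: 10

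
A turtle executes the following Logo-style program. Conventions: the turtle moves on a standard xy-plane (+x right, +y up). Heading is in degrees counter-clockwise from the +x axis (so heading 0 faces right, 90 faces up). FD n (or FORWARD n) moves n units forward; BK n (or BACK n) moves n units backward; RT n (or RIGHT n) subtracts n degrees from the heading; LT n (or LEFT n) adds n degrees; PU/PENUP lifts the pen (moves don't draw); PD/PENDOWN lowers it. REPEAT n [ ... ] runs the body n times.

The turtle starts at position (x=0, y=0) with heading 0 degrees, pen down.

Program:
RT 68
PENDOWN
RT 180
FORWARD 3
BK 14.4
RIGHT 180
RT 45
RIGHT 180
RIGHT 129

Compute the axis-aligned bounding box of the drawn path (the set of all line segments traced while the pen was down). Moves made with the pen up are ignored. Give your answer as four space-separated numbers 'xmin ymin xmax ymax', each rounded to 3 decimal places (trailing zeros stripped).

Answer: -1.124 -10.57 4.271 2.782

Derivation:
Executing turtle program step by step:
Start: pos=(0,0), heading=0, pen down
RT 68: heading 0 -> 292
PD: pen down
RT 180: heading 292 -> 112
FD 3: (0,0) -> (-1.124,2.782) [heading=112, draw]
BK 14.4: (-1.124,2.782) -> (4.271,-10.57) [heading=112, draw]
RT 180: heading 112 -> 292
RT 45: heading 292 -> 247
RT 180: heading 247 -> 67
RT 129: heading 67 -> 298
Final: pos=(4.271,-10.57), heading=298, 2 segment(s) drawn

Segment endpoints: x in {-1.124, 0, 4.271}, y in {-10.57, 0, 2.782}
xmin=-1.124, ymin=-10.57, xmax=4.271, ymax=2.782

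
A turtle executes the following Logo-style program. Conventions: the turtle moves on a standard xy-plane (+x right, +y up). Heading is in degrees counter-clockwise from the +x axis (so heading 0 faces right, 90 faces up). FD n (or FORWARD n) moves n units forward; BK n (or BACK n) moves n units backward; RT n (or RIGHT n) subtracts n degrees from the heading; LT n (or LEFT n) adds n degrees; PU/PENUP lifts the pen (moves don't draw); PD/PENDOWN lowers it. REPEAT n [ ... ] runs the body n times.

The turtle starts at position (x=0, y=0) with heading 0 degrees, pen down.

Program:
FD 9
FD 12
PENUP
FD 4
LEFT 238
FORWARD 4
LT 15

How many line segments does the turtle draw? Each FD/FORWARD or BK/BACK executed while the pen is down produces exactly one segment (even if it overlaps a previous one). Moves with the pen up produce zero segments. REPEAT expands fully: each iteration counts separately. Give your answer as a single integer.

Executing turtle program step by step:
Start: pos=(0,0), heading=0, pen down
FD 9: (0,0) -> (9,0) [heading=0, draw]
FD 12: (9,0) -> (21,0) [heading=0, draw]
PU: pen up
FD 4: (21,0) -> (25,0) [heading=0, move]
LT 238: heading 0 -> 238
FD 4: (25,0) -> (22.88,-3.392) [heading=238, move]
LT 15: heading 238 -> 253
Final: pos=(22.88,-3.392), heading=253, 2 segment(s) drawn
Segments drawn: 2

Answer: 2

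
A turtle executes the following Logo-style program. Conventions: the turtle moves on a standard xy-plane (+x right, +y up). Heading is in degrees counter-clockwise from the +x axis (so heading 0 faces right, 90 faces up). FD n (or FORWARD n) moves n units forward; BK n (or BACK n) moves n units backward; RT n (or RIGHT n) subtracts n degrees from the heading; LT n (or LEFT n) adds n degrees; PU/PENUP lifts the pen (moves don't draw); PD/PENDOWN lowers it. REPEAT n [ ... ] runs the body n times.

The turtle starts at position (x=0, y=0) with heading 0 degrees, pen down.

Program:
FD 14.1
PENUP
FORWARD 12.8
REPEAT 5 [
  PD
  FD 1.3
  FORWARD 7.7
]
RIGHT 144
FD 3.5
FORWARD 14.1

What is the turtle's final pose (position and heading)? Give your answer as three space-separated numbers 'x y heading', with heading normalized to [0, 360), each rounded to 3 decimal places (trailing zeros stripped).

Executing turtle program step by step:
Start: pos=(0,0), heading=0, pen down
FD 14.1: (0,0) -> (14.1,0) [heading=0, draw]
PU: pen up
FD 12.8: (14.1,0) -> (26.9,0) [heading=0, move]
REPEAT 5 [
  -- iteration 1/5 --
  PD: pen down
  FD 1.3: (26.9,0) -> (28.2,0) [heading=0, draw]
  FD 7.7: (28.2,0) -> (35.9,0) [heading=0, draw]
  -- iteration 2/5 --
  PD: pen down
  FD 1.3: (35.9,0) -> (37.2,0) [heading=0, draw]
  FD 7.7: (37.2,0) -> (44.9,0) [heading=0, draw]
  -- iteration 3/5 --
  PD: pen down
  FD 1.3: (44.9,0) -> (46.2,0) [heading=0, draw]
  FD 7.7: (46.2,0) -> (53.9,0) [heading=0, draw]
  -- iteration 4/5 --
  PD: pen down
  FD 1.3: (53.9,0) -> (55.2,0) [heading=0, draw]
  FD 7.7: (55.2,0) -> (62.9,0) [heading=0, draw]
  -- iteration 5/5 --
  PD: pen down
  FD 1.3: (62.9,0) -> (64.2,0) [heading=0, draw]
  FD 7.7: (64.2,0) -> (71.9,0) [heading=0, draw]
]
RT 144: heading 0 -> 216
FD 3.5: (71.9,0) -> (69.068,-2.057) [heading=216, draw]
FD 14.1: (69.068,-2.057) -> (57.661,-10.345) [heading=216, draw]
Final: pos=(57.661,-10.345), heading=216, 13 segment(s) drawn

Answer: 57.661 -10.345 216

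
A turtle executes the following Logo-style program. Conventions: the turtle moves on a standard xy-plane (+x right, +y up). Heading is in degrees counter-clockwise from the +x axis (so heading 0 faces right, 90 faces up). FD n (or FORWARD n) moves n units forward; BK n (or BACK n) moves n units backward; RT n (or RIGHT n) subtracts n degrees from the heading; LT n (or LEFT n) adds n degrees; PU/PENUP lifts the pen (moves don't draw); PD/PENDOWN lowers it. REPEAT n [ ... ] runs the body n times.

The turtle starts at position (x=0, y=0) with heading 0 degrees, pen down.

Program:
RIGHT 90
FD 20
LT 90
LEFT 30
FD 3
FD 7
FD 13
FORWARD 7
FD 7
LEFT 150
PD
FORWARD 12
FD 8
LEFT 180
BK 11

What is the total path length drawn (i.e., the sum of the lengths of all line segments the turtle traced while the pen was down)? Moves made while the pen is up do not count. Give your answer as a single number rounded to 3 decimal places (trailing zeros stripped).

Answer: 88

Derivation:
Executing turtle program step by step:
Start: pos=(0,0), heading=0, pen down
RT 90: heading 0 -> 270
FD 20: (0,0) -> (0,-20) [heading=270, draw]
LT 90: heading 270 -> 0
LT 30: heading 0 -> 30
FD 3: (0,-20) -> (2.598,-18.5) [heading=30, draw]
FD 7: (2.598,-18.5) -> (8.66,-15) [heading=30, draw]
FD 13: (8.66,-15) -> (19.919,-8.5) [heading=30, draw]
FD 7: (19.919,-8.5) -> (25.981,-5) [heading=30, draw]
FD 7: (25.981,-5) -> (32.043,-1.5) [heading=30, draw]
LT 150: heading 30 -> 180
PD: pen down
FD 12: (32.043,-1.5) -> (20.043,-1.5) [heading=180, draw]
FD 8: (20.043,-1.5) -> (12.043,-1.5) [heading=180, draw]
LT 180: heading 180 -> 0
BK 11: (12.043,-1.5) -> (1.043,-1.5) [heading=0, draw]
Final: pos=(1.043,-1.5), heading=0, 9 segment(s) drawn

Segment lengths:
  seg 1: (0,0) -> (0,-20), length = 20
  seg 2: (0,-20) -> (2.598,-18.5), length = 3
  seg 3: (2.598,-18.5) -> (8.66,-15), length = 7
  seg 4: (8.66,-15) -> (19.919,-8.5), length = 13
  seg 5: (19.919,-8.5) -> (25.981,-5), length = 7
  seg 6: (25.981,-5) -> (32.043,-1.5), length = 7
  seg 7: (32.043,-1.5) -> (20.043,-1.5), length = 12
  seg 8: (20.043,-1.5) -> (12.043,-1.5), length = 8
  seg 9: (12.043,-1.5) -> (1.043,-1.5), length = 11
Total = 88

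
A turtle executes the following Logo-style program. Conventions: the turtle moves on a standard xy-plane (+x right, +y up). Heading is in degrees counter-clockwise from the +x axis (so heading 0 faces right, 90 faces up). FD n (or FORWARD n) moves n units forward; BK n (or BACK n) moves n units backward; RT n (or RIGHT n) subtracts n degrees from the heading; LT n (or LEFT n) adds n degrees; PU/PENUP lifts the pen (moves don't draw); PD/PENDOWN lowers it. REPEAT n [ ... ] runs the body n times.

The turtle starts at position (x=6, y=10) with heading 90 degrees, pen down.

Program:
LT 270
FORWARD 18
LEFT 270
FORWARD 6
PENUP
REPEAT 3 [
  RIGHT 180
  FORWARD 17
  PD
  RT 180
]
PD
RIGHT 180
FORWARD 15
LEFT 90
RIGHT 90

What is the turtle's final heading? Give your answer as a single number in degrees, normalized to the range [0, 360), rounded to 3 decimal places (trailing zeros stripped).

Answer: 90

Derivation:
Executing turtle program step by step:
Start: pos=(6,10), heading=90, pen down
LT 270: heading 90 -> 0
FD 18: (6,10) -> (24,10) [heading=0, draw]
LT 270: heading 0 -> 270
FD 6: (24,10) -> (24,4) [heading=270, draw]
PU: pen up
REPEAT 3 [
  -- iteration 1/3 --
  RT 180: heading 270 -> 90
  FD 17: (24,4) -> (24,21) [heading=90, move]
  PD: pen down
  RT 180: heading 90 -> 270
  -- iteration 2/3 --
  RT 180: heading 270 -> 90
  FD 17: (24,21) -> (24,38) [heading=90, draw]
  PD: pen down
  RT 180: heading 90 -> 270
  -- iteration 3/3 --
  RT 180: heading 270 -> 90
  FD 17: (24,38) -> (24,55) [heading=90, draw]
  PD: pen down
  RT 180: heading 90 -> 270
]
PD: pen down
RT 180: heading 270 -> 90
FD 15: (24,55) -> (24,70) [heading=90, draw]
LT 90: heading 90 -> 180
RT 90: heading 180 -> 90
Final: pos=(24,70), heading=90, 5 segment(s) drawn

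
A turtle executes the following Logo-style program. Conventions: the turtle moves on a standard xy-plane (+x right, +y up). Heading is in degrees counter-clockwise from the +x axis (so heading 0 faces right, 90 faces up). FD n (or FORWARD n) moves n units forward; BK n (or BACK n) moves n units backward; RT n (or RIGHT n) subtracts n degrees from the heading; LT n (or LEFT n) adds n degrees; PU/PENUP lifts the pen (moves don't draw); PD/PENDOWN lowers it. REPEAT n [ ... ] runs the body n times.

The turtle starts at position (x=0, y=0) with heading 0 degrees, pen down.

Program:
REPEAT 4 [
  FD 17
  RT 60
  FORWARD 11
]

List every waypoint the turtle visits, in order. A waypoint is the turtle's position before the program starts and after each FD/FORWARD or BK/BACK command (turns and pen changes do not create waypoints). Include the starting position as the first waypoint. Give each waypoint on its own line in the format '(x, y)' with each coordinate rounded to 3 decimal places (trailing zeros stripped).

Executing turtle program step by step:
Start: pos=(0,0), heading=0, pen down
REPEAT 4 [
  -- iteration 1/4 --
  FD 17: (0,0) -> (17,0) [heading=0, draw]
  RT 60: heading 0 -> 300
  FD 11: (17,0) -> (22.5,-9.526) [heading=300, draw]
  -- iteration 2/4 --
  FD 17: (22.5,-9.526) -> (31,-24.249) [heading=300, draw]
  RT 60: heading 300 -> 240
  FD 11: (31,-24.249) -> (25.5,-33.775) [heading=240, draw]
  -- iteration 3/4 --
  FD 17: (25.5,-33.775) -> (17,-48.497) [heading=240, draw]
  RT 60: heading 240 -> 180
  FD 11: (17,-48.497) -> (6,-48.497) [heading=180, draw]
  -- iteration 4/4 --
  FD 17: (6,-48.497) -> (-11,-48.497) [heading=180, draw]
  RT 60: heading 180 -> 120
  FD 11: (-11,-48.497) -> (-16.5,-38.971) [heading=120, draw]
]
Final: pos=(-16.5,-38.971), heading=120, 8 segment(s) drawn
Waypoints (9 total):
(0, 0)
(17, 0)
(22.5, -9.526)
(31, -24.249)
(25.5, -33.775)
(17, -48.497)
(6, -48.497)
(-11, -48.497)
(-16.5, -38.971)

Answer: (0, 0)
(17, 0)
(22.5, -9.526)
(31, -24.249)
(25.5, -33.775)
(17, -48.497)
(6, -48.497)
(-11, -48.497)
(-16.5, -38.971)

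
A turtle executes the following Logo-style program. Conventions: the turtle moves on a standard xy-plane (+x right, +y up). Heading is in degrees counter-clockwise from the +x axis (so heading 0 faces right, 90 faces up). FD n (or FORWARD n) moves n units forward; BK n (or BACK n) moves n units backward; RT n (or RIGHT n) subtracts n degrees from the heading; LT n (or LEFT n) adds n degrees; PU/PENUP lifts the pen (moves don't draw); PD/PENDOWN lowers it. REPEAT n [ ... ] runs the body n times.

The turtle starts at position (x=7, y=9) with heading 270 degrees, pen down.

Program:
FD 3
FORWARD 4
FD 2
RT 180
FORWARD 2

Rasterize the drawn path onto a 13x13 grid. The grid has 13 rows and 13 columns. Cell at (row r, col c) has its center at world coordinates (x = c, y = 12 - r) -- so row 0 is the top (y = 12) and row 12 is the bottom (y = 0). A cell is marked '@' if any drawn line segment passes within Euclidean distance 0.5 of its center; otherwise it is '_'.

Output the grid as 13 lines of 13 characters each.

Segment 0: (7,9) -> (7,6)
Segment 1: (7,6) -> (7,2)
Segment 2: (7,2) -> (7,0)
Segment 3: (7,0) -> (7,2)

Answer: _____________
_____________
_____________
_______@_____
_______@_____
_______@_____
_______@_____
_______@_____
_______@_____
_______@_____
_______@_____
_______@_____
_______@_____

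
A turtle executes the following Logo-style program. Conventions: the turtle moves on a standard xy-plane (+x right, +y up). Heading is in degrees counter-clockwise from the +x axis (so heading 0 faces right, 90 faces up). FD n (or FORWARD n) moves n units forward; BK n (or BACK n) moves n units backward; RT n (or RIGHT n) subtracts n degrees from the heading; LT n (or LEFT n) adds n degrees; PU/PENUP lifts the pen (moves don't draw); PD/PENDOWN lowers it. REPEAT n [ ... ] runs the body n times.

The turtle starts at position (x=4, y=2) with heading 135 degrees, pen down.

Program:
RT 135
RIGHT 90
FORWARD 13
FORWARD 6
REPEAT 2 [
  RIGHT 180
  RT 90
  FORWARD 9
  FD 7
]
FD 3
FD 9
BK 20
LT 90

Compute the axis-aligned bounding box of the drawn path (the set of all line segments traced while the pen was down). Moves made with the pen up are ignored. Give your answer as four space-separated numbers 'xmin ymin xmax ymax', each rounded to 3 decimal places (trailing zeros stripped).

Executing turtle program step by step:
Start: pos=(4,2), heading=135, pen down
RT 135: heading 135 -> 0
RT 90: heading 0 -> 270
FD 13: (4,2) -> (4,-11) [heading=270, draw]
FD 6: (4,-11) -> (4,-17) [heading=270, draw]
REPEAT 2 [
  -- iteration 1/2 --
  RT 180: heading 270 -> 90
  RT 90: heading 90 -> 0
  FD 9: (4,-17) -> (13,-17) [heading=0, draw]
  FD 7: (13,-17) -> (20,-17) [heading=0, draw]
  -- iteration 2/2 --
  RT 180: heading 0 -> 180
  RT 90: heading 180 -> 90
  FD 9: (20,-17) -> (20,-8) [heading=90, draw]
  FD 7: (20,-8) -> (20,-1) [heading=90, draw]
]
FD 3: (20,-1) -> (20,2) [heading=90, draw]
FD 9: (20,2) -> (20,11) [heading=90, draw]
BK 20: (20,11) -> (20,-9) [heading=90, draw]
LT 90: heading 90 -> 180
Final: pos=(20,-9), heading=180, 9 segment(s) drawn

Segment endpoints: x in {4, 4, 13, 20, 20, 20, 20}, y in {-17, -17, -11, -9, -8, -1, 2, 2, 11}
xmin=4, ymin=-17, xmax=20, ymax=11

Answer: 4 -17 20 11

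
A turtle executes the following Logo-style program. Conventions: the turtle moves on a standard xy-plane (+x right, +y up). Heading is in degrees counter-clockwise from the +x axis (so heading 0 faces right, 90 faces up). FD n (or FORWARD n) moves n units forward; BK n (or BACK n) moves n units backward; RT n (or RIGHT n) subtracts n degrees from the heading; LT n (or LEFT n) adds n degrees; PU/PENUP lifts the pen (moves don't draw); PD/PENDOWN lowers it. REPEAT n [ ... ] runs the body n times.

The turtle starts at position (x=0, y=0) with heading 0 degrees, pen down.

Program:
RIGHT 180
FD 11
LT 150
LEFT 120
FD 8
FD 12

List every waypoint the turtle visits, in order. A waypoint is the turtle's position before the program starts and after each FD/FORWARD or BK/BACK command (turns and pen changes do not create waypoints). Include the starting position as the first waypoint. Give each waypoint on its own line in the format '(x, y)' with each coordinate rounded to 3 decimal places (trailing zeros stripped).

Executing turtle program step by step:
Start: pos=(0,0), heading=0, pen down
RT 180: heading 0 -> 180
FD 11: (0,0) -> (-11,0) [heading=180, draw]
LT 150: heading 180 -> 330
LT 120: heading 330 -> 90
FD 8: (-11,0) -> (-11,8) [heading=90, draw]
FD 12: (-11,8) -> (-11,20) [heading=90, draw]
Final: pos=(-11,20), heading=90, 3 segment(s) drawn
Waypoints (4 total):
(0, 0)
(-11, 0)
(-11, 8)
(-11, 20)

Answer: (0, 0)
(-11, 0)
(-11, 8)
(-11, 20)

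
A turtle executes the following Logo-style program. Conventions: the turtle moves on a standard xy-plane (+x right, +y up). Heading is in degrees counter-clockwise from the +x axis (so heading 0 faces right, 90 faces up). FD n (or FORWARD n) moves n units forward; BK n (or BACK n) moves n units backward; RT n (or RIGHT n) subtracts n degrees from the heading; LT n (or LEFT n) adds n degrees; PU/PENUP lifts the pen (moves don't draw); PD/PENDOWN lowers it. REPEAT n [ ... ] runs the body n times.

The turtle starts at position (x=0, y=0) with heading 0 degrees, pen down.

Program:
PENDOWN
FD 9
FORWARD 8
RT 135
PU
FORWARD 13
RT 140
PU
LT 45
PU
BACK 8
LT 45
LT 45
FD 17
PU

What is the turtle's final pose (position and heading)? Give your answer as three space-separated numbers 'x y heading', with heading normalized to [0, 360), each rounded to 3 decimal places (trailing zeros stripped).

Executing turtle program step by step:
Start: pos=(0,0), heading=0, pen down
PD: pen down
FD 9: (0,0) -> (9,0) [heading=0, draw]
FD 8: (9,0) -> (17,0) [heading=0, draw]
RT 135: heading 0 -> 225
PU: pen up
FD 13: (17,0) -> (7.808,-9.192) [heading=225, move]
RT 140: heading 225 -> 85
PU: pen up
LT 45: heading 85 -> 130
PU: pen up
BK 8: (7.808,-9.192) -> (12.95,-15.321) [heading=130, move]
LT 45: heading 130 -> 175
LT 45: heading 175 -> 220
FD 17: (12.95,-15.321) -> (-0.073,-26.248) [heading=220, move]
PU: pen up
Final: pos=(-0.073,-26.248), heading=220, 2 segment(s) drawn

Answer: -0.073 -26.248 220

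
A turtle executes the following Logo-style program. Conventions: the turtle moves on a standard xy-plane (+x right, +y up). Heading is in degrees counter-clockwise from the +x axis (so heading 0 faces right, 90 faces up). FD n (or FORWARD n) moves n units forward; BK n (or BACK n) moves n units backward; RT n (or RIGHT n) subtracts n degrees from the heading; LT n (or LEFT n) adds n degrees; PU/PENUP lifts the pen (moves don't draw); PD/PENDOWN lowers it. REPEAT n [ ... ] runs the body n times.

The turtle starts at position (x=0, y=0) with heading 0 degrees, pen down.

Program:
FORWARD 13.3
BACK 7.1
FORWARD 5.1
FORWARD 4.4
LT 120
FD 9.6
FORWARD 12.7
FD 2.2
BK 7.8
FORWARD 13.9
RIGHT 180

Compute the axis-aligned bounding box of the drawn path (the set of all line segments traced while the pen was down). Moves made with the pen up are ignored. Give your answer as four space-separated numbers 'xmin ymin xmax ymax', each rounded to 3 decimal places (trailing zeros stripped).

Answer: 0 0 15.7 26.5

Derivation:
Executing turtle program step by step:
Start: pos=(0,0), heading=0, pen down
FD 13.3: (0,0) -> (13.3,0) [heading=0, draw]
BK 7.1: (13.3,0) -> (6.2,0) [heading=0, draw]
FD 5.1: (6.2,0) -> (11.3,0) [heading=0, draw]
FD 4.4: (11.3,0) -> (15.7,0) [heading=0, draw]
LT 120: heading 0 -> 120
FD 9.6: (15.7,0) -> (10.9,8.314) [heading=120, draw]
FD 12.7: (10.9,8.314) -> (4.55,19.312) [heading=120, draw]
FD 2.2: (4.55,19.312) -> (3.45,21.218) [heading=120, draw]
BK 7.8: (3.45,21.218) -> (7.35,14.463) [heading=120, draw]
FD 13.9: (7.35,14.463) -> (0.4,26.5) [heading=120, draw]
RT 180: heading 120 -> 300
Final: pos=(0.4,26.5), heading=300, 9 segment(s) drawn

Segment endpoints: x in {0, 0.4, 3.45, 4.55, 6.2, 7.35, 10.9, 11.3, 13.3, 15.7}, y in {0, 8.314, 14.463, 19.312, 21.218, 26.5}
xmin=0, ymin=0, xmax=15.7, ymax=26.5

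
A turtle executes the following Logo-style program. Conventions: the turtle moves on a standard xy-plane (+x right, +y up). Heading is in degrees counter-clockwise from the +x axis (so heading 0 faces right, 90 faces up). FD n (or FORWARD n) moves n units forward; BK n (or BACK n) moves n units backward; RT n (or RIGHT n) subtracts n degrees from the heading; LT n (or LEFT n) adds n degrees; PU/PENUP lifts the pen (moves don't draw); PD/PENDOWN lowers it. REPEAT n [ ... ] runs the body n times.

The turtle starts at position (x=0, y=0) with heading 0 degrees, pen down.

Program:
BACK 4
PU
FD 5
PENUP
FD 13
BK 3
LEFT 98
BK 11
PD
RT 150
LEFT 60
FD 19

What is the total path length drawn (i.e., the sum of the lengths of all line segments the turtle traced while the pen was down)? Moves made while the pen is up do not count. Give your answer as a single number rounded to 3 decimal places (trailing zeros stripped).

Executing turtle program step by step:
Start: pos=(0,0), heading=0, pen down
BK 4: (0,0) -> (-4,0) [heading=0, draw]
PU: pen up
FD 5: (-4,0) -> (1,0) [heading=0, move]
PU: pen up
FD 13: (1,0) -> (14,0) [heading=0, move]
BK 3: (14,0) -> (11,0) [heading=0, move]
LT 98: heading 0 -> 98
BK 11: (11,0) -> (12.531,-10.893) [heading=98, move]
PD: pen down
RT 150: heading 98 -> 308
LT 60: heading 308 -> 8
FD 19: (12.531,-10.893) -> (31.346,-8.249) [heading=8, draw]
Final: pos=(31.346,-8.249), heading=8, 2 segment(s) drawn

Segment lengths:
  seg 1: (0,0) -> (-4,0), length = 4
  seg 2: (12.531,-10.893) -> (31.346,-8.249), length = 19
Total = 23

Answer: 23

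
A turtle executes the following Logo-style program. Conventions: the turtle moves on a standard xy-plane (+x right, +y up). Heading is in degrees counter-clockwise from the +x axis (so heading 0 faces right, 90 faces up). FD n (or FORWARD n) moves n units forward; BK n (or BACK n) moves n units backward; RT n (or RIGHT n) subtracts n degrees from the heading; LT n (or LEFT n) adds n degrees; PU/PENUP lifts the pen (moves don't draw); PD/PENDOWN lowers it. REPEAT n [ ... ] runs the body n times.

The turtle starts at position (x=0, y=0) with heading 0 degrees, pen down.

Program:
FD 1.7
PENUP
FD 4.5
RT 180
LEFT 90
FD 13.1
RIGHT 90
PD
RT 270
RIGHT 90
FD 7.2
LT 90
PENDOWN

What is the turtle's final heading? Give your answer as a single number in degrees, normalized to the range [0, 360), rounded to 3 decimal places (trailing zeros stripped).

Executing turtle program step by step:
Start: pos=(0,0), heading=0, pen down
FD 1.7: (0,0) -> (1.7,0) [heading=0, draw]
PU: pen up
FD 4.5: (1.7,0) -> (6.2,0) [heading=0, move]
RT 180: heading 0 -> 180
LT 90: heading 180 -> 270
FD 13.1: (6.2,0) -> (6.2,-13.1) [heading=270, move]
RT 90: heading 270 -> 180
PD: pen down
RT 270: heading 180 -> 270
RT 90: heading 270 -> 180
FD 7.2: (6.2,-13.1) -> (-1,-13.1) [heading=180, draw]
LT 90: heading 180 -> 270
PD: pen down
Final: pos=(-1,-13.1), heading=270, 2 segment(s) drawn

Answer: 270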